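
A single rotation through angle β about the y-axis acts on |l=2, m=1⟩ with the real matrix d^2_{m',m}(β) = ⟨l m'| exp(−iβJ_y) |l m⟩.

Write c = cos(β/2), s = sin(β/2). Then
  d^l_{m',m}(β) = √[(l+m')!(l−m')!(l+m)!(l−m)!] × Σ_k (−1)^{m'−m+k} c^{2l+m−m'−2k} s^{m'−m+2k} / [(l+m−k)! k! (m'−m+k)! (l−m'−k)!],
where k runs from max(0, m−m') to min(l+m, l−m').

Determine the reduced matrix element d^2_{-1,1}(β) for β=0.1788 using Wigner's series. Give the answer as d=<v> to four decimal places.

d=0.0237

d^2_{-1,1}(β=0.1788) via Wigner's sum:
With c≡cos(β/2)=0.996006 and s≡sin(β/2)=0.089281, N=[1·6·6·1]^{1/2}=6.000000
Admissible k: 2..3 (factorial args all ≥0)
  k=2: (−1)^0·6.0000/(2)·0.9960^2·0.0893^2 = +0.023723
  k=3: (−1)^1·6.0000/(6)·0.9960^0·0.0893^4 = -0.000064
d^2_{-1,1}(0.1788) = +0.023723 -0.000064 = +0.023659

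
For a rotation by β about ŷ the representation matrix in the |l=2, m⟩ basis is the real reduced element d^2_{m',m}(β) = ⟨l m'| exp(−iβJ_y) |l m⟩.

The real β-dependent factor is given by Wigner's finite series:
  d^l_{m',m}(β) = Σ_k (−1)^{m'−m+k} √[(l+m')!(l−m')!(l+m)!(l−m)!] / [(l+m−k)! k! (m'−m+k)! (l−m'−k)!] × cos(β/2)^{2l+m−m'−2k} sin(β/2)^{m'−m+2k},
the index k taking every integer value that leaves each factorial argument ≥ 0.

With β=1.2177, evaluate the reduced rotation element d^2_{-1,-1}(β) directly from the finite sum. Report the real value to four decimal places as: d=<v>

d=-0.2075

d^2_{-1,-1}(β=1.2177) via Wigner's sum:
c=cos(1.2177/2)=0.820306, s=sin(1.2177/2)=0.571924; N=√[1·6·1·6]=6.000000
k: max(0,(-1)−(-1))=0 … min(2+(-1),2−(-1))=1
  k=0: (−1)^0·6.0000/(6)·0.8203^4·0.5719^0 = +0.452798
  k=1: (−1)^1·6.0000/(2)·0.8203^2·0.5719^2 = -0.660314
d^2_{-1,-1}(1.2177) = +0.452798 -0.660314 = -0.207517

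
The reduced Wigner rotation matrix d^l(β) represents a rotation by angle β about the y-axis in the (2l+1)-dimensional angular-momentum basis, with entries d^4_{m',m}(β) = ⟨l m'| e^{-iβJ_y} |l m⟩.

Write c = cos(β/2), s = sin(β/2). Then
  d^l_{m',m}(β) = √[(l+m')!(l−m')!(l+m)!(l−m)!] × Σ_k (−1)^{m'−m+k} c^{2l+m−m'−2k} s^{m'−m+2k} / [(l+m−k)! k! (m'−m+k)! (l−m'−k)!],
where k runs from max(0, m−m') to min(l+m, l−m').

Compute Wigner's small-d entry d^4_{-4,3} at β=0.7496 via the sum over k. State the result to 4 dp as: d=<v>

d^4_{-4,3}(β=0.7496) via Wigner's sum:
With c≡cos(β/2)=0.930581 and s≡sin(β/2)=0.366086, N=[1·40320·5040·1]^{1/2}=14255.272709
k: max(0,(3)−(-4))=7 … min(4+(3),4−(-4))=7
  k=7: (−1)^0·14255.2727/(5040)·0.9306^1·0.3661^7 = +0.002319
d^4_{-4,3}(0.7496) = +0.002319

d=0.0023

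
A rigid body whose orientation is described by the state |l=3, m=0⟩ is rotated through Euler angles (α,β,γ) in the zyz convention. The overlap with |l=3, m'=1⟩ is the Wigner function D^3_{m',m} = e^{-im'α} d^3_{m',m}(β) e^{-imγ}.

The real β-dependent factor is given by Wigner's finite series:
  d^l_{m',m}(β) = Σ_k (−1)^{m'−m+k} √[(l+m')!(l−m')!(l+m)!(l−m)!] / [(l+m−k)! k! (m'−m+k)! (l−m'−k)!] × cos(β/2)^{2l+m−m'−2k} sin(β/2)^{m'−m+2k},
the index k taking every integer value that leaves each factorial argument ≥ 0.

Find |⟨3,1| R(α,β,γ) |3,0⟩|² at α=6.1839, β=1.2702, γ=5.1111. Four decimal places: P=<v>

First d^3_{1,0}(β=1.2702), then the phase factors e^{-i(1)α} and e^{-i(0)γ}:
c=cos(1.2702/2)=0.805012, s=sin(1.2702/2)=0.593258; N=√[24·2·6·6]=41.569219
Admissible k: 0..2 (factorial args all ≥0)
  k=0: (−1)^1·41.5692/(12)·0.8050^5·0.5933^1 = -0.694780
  k=1: (−1)^2·41.5692/(4)·0.8050^3·0.5933^3 = +1.132010
  k=2: (−1)^3·41.5692/(12)·0.8050^1·0.5933^5 = -0.204933
d^3_{1,0}(1.2702) = -0.694780 +1.132010 -0.204933 = +0.232298
|D^3_{1,0}|² = |d^3_{1,0}(β)|² = (+0.232298)² = 0.053962 (the z-rotation phases have unit modulus)

P=0.0540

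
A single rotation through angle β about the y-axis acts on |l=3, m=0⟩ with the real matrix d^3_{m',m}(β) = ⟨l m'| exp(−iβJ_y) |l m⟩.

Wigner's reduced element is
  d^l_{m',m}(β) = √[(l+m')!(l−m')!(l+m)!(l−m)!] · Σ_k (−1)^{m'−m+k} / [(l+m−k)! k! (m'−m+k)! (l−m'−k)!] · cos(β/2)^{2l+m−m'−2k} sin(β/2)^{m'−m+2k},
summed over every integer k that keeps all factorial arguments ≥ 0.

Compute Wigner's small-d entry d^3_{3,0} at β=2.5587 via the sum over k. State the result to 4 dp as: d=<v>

d^3_{3,0}(β=2.5587) via Wigner's sum:
With c≡cos(β/2)=0.287338 and s≡sin(β/2)=0.957829, N=[720·1·6·6]^{1/2}=160.996894
The bounds max(0,m−m')=0 and min(l+m,l−m')=0 give 1 term
  k=0: (−1)^3·160.9969/(36)·0.2873^3·0.9578^3 = -0.093230
d^3_{3,0}(2.5587) = -0.093230

d=-0.0932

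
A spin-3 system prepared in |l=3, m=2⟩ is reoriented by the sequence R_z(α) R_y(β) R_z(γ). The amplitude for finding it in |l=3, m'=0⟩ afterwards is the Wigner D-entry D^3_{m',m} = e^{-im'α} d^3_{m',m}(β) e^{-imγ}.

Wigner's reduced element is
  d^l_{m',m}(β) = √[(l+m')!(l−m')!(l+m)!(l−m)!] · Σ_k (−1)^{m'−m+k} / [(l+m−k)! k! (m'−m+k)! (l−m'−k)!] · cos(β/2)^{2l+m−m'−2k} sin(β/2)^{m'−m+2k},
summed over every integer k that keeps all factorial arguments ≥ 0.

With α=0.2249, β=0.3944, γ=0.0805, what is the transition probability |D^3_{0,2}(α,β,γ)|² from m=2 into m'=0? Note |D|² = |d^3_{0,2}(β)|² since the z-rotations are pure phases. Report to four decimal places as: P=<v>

P=0.0348

Split into d^3_{0,2}(β=0.3944) × two z-phases.
Half-angle: c=0.980619, s=0.195924. N=√(6·6·120·1)=65.726707
The bounds max(0,m−m')=2 and min(l+m,l−m')=3 give 2 terms
  k=2: (−1)^0·65.7267/(12)·0.9806^4·0.1959^2 = +0.194419
  k=3: (−1)^1·65.7267/(12)·0.9806^2·0.1959^4 = -0.007761
d^3_{0,2}(0.3944) = +0.194419 -0.007761 = +0.186658
|D^3_{0,2}|² = |d^3_{0,2}(β)|² = (+0.186658)² = 0.034841 (the z-rotation phases have unit modulus)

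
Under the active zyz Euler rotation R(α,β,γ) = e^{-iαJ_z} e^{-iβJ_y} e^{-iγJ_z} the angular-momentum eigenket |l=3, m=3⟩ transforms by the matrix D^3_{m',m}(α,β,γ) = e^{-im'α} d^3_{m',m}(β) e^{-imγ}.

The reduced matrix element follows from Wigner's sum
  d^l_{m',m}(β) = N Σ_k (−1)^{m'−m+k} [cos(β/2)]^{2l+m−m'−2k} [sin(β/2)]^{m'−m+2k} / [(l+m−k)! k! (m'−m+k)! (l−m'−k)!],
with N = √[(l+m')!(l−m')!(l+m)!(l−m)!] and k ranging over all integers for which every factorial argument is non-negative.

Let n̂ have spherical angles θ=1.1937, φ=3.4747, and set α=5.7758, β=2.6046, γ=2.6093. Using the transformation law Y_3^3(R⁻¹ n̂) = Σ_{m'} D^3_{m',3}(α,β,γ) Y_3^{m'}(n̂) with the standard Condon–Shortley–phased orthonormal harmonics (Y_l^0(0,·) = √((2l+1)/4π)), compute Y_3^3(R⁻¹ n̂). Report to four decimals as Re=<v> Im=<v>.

Need the full column D^3_{m',3} for m'=−3..3 at α=5.7758, β=2.6046, γ=2.6093.
cos(β/2)=0.265282, sin(β/2)=0.964171
d^3_{-3,3}: single k=6 term ⇒ +0.803386;  D = -0.801144-0.059975i
d^3_{-2,3}: single k=5 term ⇒ +0.541444;  D = -0.452271-0.297678i
d^3_{-1,3}: single k=4 term ⇒ +0.235547;  D = -0.109043-0.208787i
d^3_{0,3}: single k=3 term ⇒ +0.074834;  D = +0.001952-0.074809i
d^3_{1,3}: single k=2 term ⇒ +0.017831;  D = +0.009068-0.015354i
d^3_{2,3}: single k=1 term ⇒ +0.003103;  D = +0.002677-0.001568i
d^3_{3,3}: single k=0 term ⇒ +0.000349;  D = +0.000348-0.000008i
Y_3^{m'}(θ=1.1937,φ=3.4747) and Σ D·Y over m':
  (-0.8011-0.0600i)·(-0.1814+0.2820i)  (-0.4523-0.2977i)·(+0.2557-0.2010i)  (-0.1090-0.2088i)·(+0.0915-0.0316i)  (+0.0020-0.0748i)·(-0.3191+0.0000i)  (+0.0091-0.0154i)·(-0.0915-0.0316i)  (+0.0027-0.0016i)·(+0.2557+0.2010i)  (+0.0003-0.0000i)·(+0.1814+0.2820i)
Y_3^3(R⁻¹ n̂) = -0.030745-0.190698i

Re=-0.0307 Im=-0.1907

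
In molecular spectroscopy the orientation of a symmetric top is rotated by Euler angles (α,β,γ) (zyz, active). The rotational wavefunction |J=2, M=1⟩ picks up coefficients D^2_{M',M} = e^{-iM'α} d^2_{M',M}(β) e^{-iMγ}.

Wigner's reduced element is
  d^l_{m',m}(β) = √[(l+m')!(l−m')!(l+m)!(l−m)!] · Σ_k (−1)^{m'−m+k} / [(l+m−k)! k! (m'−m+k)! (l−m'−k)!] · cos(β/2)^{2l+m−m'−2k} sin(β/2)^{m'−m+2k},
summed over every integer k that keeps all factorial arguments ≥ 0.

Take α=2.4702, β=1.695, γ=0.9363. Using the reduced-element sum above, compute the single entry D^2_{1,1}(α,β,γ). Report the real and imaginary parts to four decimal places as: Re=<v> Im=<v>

Re=0.5275 Im=-0.1431

First d^2_{1,1}(β=1.695), then the phase factors e^{-i(1)α} and e^{-i(1)γ}:
With c≡cos(β/2)=0.661859 and s≡sin(β/2)=0.749628, N=[6·1·6·1]^{1/2}=6.000000
k: max(0,(1)−(1))=0 … min(2+(1),2−(1))=1
  k=0: (−1)^0·6.0000/(6)·0.6619^4·0.7496^0 = +0.191895
  k=1: (−1)^1·6.0000/(2)·0.6619^2·0.7496^2 = -0.738489
d^2_{1,1}(1.695) = +0.191895 -0.738489 = -0.546595
Attach z-rotation phases: D = e^{-i(1)(2.4702)}·(-0.546595)·e^{-i(1)(0.9363)} = +0.527528-0.143109i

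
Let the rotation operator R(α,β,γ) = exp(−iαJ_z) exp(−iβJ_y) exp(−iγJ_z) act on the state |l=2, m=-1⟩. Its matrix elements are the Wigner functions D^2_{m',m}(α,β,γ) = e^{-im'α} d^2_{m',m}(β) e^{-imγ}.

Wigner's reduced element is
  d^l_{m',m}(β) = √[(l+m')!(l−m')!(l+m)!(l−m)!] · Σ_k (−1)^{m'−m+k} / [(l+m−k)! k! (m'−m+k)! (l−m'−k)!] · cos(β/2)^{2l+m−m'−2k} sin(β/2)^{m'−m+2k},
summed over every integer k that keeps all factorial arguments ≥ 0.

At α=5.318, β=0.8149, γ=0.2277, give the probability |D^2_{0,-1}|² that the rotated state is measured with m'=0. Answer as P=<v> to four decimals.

P=0.3737

First d^2_{0,-1}(β=0.8149), then the phase factors e^{-i(0)α} and e^{-i(-1)γ}:
Half-angle: c=0.918134, s=0.396269. N=√(2·2·1·6)=4.898979
The bounds max(0,m−m')=0 and min(l+m,l−m')=1 give 2 terms
  k=0: (−1)^1·4.8990/(2)·0.9181^3·0.3963^1 = -0.751250
  k=1: (−1)^2·4.8990/(2)·0.9181^1·0.3963^3 = +0.139944
d^2_{0,-1}(0.8149) = -0.751250 +0.139944 = -0.611307
|D^2_{0,-1}|² = |d^2_{0,-1}(β)|² = (-0.611307)² = 0.373696 (the z-rotation phases have unit modulus)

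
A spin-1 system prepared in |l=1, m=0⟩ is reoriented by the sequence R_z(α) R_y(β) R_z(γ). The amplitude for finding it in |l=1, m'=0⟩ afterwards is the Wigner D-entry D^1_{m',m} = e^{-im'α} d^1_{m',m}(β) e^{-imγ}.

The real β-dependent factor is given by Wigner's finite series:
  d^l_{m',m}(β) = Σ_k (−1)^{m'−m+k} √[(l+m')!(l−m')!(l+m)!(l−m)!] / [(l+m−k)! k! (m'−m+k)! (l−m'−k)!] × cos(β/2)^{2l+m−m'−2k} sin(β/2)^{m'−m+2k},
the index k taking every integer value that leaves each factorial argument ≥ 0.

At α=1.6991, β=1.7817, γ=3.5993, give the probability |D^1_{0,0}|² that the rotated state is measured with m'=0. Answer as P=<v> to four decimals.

D^1_{0,0}(1.6991,1.7817,3.5993) = e^{-i·0·1.6991}·d^1_{0,0}(1.7817)·e^{-i·0·3.5993}. Compute d first:
Half-angle: c=0.628751, s=0.777606. N=√(1·1·1·1)=1.000000
k∈{0,1} keeps every argument non-negative
  k=0: (−1)^0·1.0000/(1)·0.6288^2·0.7776^0 = +0.395328
  k=1: (−1)^1·1.0000/(1)·0.6288^0·0.7776^2 = -0.604672
d^1_{0,0}(1.7817) = +0.395328 -0.604672 = -0.209344
|D^1_{0,0}|² = |d^1_{0,0}(β)|² = (-0.209344)² = 0.043825 (the z-rotation phases have unit modulus)

P=0.0438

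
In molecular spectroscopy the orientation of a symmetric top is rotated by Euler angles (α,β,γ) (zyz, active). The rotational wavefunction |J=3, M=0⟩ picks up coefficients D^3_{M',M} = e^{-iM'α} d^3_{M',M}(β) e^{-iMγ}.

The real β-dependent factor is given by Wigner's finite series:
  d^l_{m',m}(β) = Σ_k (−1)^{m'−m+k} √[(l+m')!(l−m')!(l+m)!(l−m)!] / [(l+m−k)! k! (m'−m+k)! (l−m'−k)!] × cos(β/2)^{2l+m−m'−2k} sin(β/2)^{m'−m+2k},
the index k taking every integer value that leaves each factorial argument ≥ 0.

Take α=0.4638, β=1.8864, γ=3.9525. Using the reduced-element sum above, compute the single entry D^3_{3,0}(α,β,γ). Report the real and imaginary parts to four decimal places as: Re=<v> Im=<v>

First d^3_{3,0}(β=1.8864), then the phase factors e^{-i(3)α} and e^{-i(0)γ}:
Half-angle: c=0.587201, s=0.809441. N=√(720·1·6·6)=160.996894
Admissible k: 0..0 (factorial args all ≥0)
  k=0: (−1)^3·160.9969/(36)·0.5872^3·0.8094^3 = -0.480210
d^3_{3,0}(1.8864) = -0.480210
Phases: e^{-i·(3)·0.4638}=+0.178436-0.983952i, e^{-i·(0)·3.9525}=+1.000000+0.000000i ⇒ D=-0.085687+0.472503i

Re=-0.0857 Im=0.4725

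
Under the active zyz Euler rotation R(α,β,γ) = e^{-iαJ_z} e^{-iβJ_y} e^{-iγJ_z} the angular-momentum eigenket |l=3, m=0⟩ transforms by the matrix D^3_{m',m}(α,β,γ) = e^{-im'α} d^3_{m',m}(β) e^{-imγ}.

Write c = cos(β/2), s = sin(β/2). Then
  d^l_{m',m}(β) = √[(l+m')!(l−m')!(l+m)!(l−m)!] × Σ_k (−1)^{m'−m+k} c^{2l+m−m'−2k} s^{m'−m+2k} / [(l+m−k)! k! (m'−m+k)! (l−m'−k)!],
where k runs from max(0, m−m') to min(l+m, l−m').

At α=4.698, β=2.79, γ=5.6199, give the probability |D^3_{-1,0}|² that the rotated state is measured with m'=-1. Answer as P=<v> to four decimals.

Split into d^3_{-1,0}(β=2.79) × two z-phases.
c=cos(2.79/2)=0.174892, s=sin(2.79/2)=0.984588; N=√[2·24·6·6]=41.569219
k∈{1,2,3} keeps every argument non-negative
  k=1: (−1)^0·41.5692/(12)·0.1749^5·0.9846^1 = +0.000558
  k=2: (−1)^1·41.5692/(4)·0.1749^3·0.9846^3 = -0.053062
  k=3: (−1)^2·41.5692/(12)·0.1749^1·0.9846^5 = +0.560574
d^3_{-1,0}(2.79) = +0.000558 -0.053062 +0.560574 = +0.508070
|D^3_{-1,0}|² = |d^3_{-1,0}(β)|² = (+0.508070)² = 0.258135 (the z-rotation phases have unit modulus)

P=0.2581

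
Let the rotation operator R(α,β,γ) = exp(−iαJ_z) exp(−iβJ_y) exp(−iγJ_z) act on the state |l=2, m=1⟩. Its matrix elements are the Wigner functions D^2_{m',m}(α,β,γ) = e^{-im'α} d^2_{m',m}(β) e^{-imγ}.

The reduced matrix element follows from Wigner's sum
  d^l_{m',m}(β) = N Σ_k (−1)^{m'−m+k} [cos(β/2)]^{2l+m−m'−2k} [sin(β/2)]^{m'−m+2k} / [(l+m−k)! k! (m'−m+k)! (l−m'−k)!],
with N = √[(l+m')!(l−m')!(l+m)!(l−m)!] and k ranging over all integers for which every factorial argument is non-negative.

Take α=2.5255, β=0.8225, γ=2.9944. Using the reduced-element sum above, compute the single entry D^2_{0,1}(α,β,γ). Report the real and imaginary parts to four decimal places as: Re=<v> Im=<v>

D^2_{0,1}(2.5255,0.8225,2.9944) = e^{-i·0·2.5255}·d^2_{0,1}(0.8225)·e^{-i·1·2.9944}. Compute d first:
Half-angle: c=0.916622, s=0.399755. N=√(2·2·6·1)=4.898979
k: max(0,(1)−(0))=1 … min(2+(1),2−(0))=2
  k=1: (−1)^0·4.8990/(2)·0.9166^3·0.3998^1 = +0.754120
  k=2: (−1)^1·4.8990/(2)·0.9166^1·0.3998^3 = -0.143433
d^2_{0,1}(0.8225) = +0.754120 -0.143433 = +0.610687
Attach z-rotation phases: D = e^{-i(0)(2.5255)}·(+0.610687)·e^{-i(1)(2.9944)} = -0.604084-0.089564i

Re=-0.6041 Im=-0.0896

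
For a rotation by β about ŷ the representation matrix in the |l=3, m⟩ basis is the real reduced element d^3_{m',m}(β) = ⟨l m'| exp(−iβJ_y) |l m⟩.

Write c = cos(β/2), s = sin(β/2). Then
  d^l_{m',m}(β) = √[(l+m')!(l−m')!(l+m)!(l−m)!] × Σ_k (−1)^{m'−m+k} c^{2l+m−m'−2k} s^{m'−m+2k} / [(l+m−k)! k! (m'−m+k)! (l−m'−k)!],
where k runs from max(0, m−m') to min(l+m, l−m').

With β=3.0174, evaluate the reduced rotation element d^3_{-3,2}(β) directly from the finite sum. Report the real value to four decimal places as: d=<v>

d=0.1505

d^3_{-3,2}(β=3.0174) via Wigner's sum:
Half-angle: c=0.062056, s=0.998073. N=√(1·720·120·1)=293.938769
k∈{5} keeps every argument non-negative
  k=5: (−1)^0·293.9388/(120)·0.0621^1·0.9981^5 = +0.150547
d^3_{-3,2}(3.0174) = +0.150547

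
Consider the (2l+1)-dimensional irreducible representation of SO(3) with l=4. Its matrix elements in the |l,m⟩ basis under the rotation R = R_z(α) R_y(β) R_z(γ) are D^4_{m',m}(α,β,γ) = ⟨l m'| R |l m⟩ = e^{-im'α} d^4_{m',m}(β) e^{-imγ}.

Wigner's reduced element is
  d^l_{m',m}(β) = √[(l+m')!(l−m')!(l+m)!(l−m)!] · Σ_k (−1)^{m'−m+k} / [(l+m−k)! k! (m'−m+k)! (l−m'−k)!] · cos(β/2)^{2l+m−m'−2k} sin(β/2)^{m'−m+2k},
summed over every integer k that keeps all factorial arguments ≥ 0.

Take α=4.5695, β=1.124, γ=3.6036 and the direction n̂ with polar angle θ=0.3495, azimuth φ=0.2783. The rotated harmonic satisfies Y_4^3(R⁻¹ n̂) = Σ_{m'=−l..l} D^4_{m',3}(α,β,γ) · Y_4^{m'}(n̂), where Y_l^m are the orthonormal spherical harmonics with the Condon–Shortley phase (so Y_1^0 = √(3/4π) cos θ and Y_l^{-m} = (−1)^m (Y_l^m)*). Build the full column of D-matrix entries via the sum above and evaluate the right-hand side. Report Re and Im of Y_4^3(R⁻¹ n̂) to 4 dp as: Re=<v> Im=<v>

Need the full column D^4_{m',3} for m'=−4..4 at α=4.5695, β=1.124, γ=3.6036.
cos(β/2)=0.846191, sin(β/2)=0.532880
d^4_{-4,3}: single k=7 term ⇒ +0.029202;  D = +0.011015+0.027045i
d^4_{-3,3}: k∈[6..7] ⇒ +0.114765 -0.006502 = +0.108263;  D = -0.105059+0.026144i
d^4_{-2,3}: k∈[5..6] ⇒ +0.292238 -0.038631 = +0.253607;  D = -0.025572-0.252314i
d^4_{-1,3}: k∈[4..5] ⇒ +0.546902 -0.130131 = +0.416770;  D = +0.416405+0.017451i
d^4_{0,3}: k∈[3..4] ⇒ +0.776772 -0.308046 = +0.468726;  D = -0.086117+0.460748i
d^4_{1,3}: k∈[2..3] ⇒ +0.827445 -0.546902 = +0.280543;  D = -0.265617-0.090288i
d^4_{2,3}: k∈[1..2] ⇒ +0.619401 -0.736911 = -0.117509;  D = -0.053276+0.104738i
d^4_{3,3}: k∈[0..1] ⇒ +0.262874 -0.729738 = -0.466864;  D = -0.381741-0.268766i
d^4_{4,3}: single k=0 term ⇒ -0.468223;  D = +0.321321-0.340567i
Y_4^{m'}(θ=0.3495,φ=0.2783) and Σ D·Y over m':
  (+0.0110+0.0270i)·(+0.0027-0.0055i)  (-0.1051+0.0261i)·(+0.0317-0.0350i)  (-0.0256-0.2523i)·(+0.1725-0.1073i)  (+0.4164+0.0175i)·(+0.4653-0.1329i)  (-0.0861+0.4607i)·(+0.4010+0.0000i)  (-0.2656-0.0903i)·(-0.4653-0.1329i)  (-0.0533+0.1047i)·(+0.1725+0.1073i)  (-0.3817-0.2688i)·(-0.0317-0.0350i)  (+0.3213-0.3406i)·(+0.0027+0.0055i)
Y_4^3(R⁻¹ n̂) = +0.224363+0.213663i

Re=0.2244 Im=0.2137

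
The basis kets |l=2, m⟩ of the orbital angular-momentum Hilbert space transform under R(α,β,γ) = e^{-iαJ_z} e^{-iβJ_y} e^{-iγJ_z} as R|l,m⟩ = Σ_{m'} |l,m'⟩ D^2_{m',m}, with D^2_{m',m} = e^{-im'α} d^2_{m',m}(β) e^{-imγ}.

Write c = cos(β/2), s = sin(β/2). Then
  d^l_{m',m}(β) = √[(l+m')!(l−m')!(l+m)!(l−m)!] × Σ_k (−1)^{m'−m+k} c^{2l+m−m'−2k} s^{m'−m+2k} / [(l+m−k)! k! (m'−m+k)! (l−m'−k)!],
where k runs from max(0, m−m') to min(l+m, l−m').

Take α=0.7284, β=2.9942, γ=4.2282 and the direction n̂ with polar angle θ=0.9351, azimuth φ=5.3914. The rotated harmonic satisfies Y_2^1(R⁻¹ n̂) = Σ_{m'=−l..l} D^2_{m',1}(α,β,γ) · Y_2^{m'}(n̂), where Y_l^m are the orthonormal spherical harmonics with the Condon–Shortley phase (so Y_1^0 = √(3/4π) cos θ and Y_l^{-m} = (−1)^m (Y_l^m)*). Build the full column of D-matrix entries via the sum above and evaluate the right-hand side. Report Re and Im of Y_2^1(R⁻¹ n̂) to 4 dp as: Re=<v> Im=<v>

Need the full column D^2_{m',1} for m'=−2..2 at α=0.7284, β=2.9942, γ=4.2282.
cos(β/2)=0.073630, sin(β/2)=0.997286
d^2_{-2,1}: single k=3 term ⇒ +0.146063;  D = -0.136169-0.052845i
d^2_{-1,1}: k∈[2..3] ⇒ +0.016176 -0.989187 = -0.973011;  D = +0.911251-0.341134i
d^2_{0,1}: k∈[1..2] ⇒ +0.000975 -0.178890 = -0.177915;  D = +0.082818-0.157464i
d^2_{1,1}: k∈[0..1] ⇒ +0.000029 -0.016176 = -0.016146;  D = -0.003904-0.015667i
d^2_{2,1}: single k=0 term ⇒ -0.000796;  D = -0.000658-0.000448i
Y_2^{m'}(θ=0.9351,φ=5.3914) and Σ D·Y over m':
  (-0.1362-0.0528i)·(-0.0528+0.2445i)  (+0.9113-0.3411i)·(+0.2318+0.2872i)  (+0.0828-0.1575i)·(+0.0182+0.0000i)  (-0.0039-0.0157i)·(-0.2318+0.2872i)  (-0.0007-0.0004i)·(-0.0528-0.2445i)
Y_2^1(R⁻¹ n̂) = +0.336151+0.151997i

Re=0.3362 Im=0.1520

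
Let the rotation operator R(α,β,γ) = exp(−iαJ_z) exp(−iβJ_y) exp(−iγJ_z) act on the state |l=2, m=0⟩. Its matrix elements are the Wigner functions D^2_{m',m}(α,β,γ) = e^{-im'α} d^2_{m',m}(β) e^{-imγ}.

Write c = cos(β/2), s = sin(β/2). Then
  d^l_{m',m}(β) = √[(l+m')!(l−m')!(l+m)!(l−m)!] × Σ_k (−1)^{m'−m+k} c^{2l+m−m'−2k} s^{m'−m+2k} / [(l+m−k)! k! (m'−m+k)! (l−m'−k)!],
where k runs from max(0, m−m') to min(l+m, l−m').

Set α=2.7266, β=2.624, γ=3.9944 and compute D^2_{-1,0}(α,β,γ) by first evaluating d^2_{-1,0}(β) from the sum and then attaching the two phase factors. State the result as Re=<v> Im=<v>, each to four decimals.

D^2_{-1,0}(2.7266,2.624,3.9944) = e^{-i·-1·2.7266}·d^2_{-1,0}(2.624)·e^{-i·0·3.9944}. Compute d first:
Half-angle: c=0.255917, s=0.966699. N=√(1·6·2·2)=4.898979
The bounds max(0,m−m')=1 and min(l+m,l−m')=2 give 2 terms
  k=1: (−1)^0·4.8990/(2)·0.2559^3·0.9667^1 = +0.039689
  k=2: (−1)^1·4.8990/(2)·0.2559^1·0.9667^3 = -0.566302
d^2_{-1,0}(2.624) = +0.039689 -0.566302 = -0.526614
Phases: e^{-i·(-1)·2.7266}=-0.915119+0.403183i, e^{-i·(0)·3.9944}=+1.000000+0.000000i ⇒ D=+0.481915-0.212322i

Re=0.4819 Im=-0.2123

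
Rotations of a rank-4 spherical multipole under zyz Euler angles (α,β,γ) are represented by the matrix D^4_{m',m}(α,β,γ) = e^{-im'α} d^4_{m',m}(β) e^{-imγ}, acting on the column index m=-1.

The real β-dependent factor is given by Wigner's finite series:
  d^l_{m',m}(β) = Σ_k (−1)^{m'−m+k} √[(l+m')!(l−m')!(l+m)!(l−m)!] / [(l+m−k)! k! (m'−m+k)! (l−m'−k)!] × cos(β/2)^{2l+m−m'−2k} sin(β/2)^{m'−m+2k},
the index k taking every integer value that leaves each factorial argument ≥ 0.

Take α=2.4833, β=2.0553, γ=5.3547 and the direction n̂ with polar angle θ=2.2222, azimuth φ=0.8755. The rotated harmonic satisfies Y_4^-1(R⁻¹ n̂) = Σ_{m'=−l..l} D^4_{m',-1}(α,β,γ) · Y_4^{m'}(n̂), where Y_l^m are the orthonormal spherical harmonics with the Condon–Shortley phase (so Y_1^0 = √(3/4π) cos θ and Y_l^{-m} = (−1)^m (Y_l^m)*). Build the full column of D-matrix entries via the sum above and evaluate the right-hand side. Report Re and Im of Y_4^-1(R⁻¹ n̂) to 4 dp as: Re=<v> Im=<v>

Need the full column D^4_{m',-1} for m'=−4..4 at α=2.4833, β=2.0553, γ=5.3547.
cos(β/2)=0.516832, sin(β/2)=0.856087
d^4_{-4,-1}: single k=3 term ⇒ +0.173139;  D = -0.158087+0.070609i
d^4_{-3,-1}: k∈[2..3] ⇒ +0.110867 -0.506977 = -0.396110;  D = -0.384922-0.093475i
d^4_{-2,-1}: k∈[1..3] ⇒ +0.035777 -0.490803 +0.897744 = +0.442718;  D = -0.276402-0.345833i
d^4_{-1,-1}: k∈[0..3] ⇒ +0.005091 -0.209519 +1.149715 -1.051491 = -0.106204;  D = -0.001697-0.106191i
d^4_{0,-1}: k∈[0..3] ⇒ -0.037712 +0.620822 -1.703349 +0.778913 = -0.341326;  D = -0.204470+0.273304i
d^4_{1,-1}: k∈[0..3] ⇒ +0.139679 -1.149715 +1.577237 -0.288498 = +0.278703;  D = -0.268592+0.074391i
d^4_{2,-1}: k∈[0..2] ⇒ -0.327202 +1.346616 -0.738942 = +0.280472;  D = +0.259613+0.106139i
d^4_{3,-1}: k∈[0..1] ⇒ +0.506977 -0.834595 = -0.327619;  D = +0.164038+0.283594i
d^4_{4,-1}: single k=0 term ⇒ -0.475041;  D = +0.063413-0.470790i
Y_4^{m'}(θ=2.2222,φ=0.8755) and Σ D·Y over m':
  (-0.1581+0.0706i)·(-0.1656+0.0624i)  (-0.3849-0.0935i)·(+0.3321+0.1880i)  (-0.2764-0.3458i)·(-0.0597-0.3274i)  (-0.0017-0.1062i)·(+0.0624-0.0747i)  (-0.2045+0.2733i)·(-0.3489+0.0000i)  (-0.2686+0.0744i)·(-0.0624-0.0747i)  (+0.2596+0.1061i)·(-0.0597+0.3274i)  (+0.1640+0.2836i)·(-0.3321+0.1880i)  (+0.0634-0.4708i)·(-0.1656-0.0624i)
Y_4^-1(R⁻¹ n̂) = -0.297555-0.010931i

Re=-0.2976 Im=-0.0109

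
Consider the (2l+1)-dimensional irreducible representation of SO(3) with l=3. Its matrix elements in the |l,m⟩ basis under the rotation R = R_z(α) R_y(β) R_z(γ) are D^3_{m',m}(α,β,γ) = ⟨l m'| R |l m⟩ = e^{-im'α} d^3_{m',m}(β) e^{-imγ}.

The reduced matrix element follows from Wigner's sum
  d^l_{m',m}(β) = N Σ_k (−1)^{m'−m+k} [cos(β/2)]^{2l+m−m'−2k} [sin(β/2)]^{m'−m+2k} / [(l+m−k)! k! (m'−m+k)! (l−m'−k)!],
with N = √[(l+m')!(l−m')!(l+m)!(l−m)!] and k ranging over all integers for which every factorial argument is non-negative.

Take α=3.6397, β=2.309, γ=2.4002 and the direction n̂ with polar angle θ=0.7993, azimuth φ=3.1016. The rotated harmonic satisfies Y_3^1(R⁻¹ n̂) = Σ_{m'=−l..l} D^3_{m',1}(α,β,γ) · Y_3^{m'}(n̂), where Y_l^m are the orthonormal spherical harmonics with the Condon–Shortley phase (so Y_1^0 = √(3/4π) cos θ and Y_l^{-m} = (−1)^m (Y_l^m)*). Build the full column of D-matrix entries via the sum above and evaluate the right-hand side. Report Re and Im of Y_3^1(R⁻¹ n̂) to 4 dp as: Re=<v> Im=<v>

Re=0.1413 Im=0.2903

Need the full column D^3_{m',1} for m'=−3..3 at α=3.6397, β=2.309, γ=2.4002.
cos(β/2)=0.404376, sin(β/2)=0.914593
d^3_{-3,1}: single k=4 term ⇒ +0.443126;  D = -0.273407+0.348726i
d^3_{-2,1}: k∈[3..4] ⇒ +0.319940 -0.818322 = -0.498382;  D = -0.082751+0.491464i
d^3_{-1,1}: k∈[2..4] ⇒ +0.134199 -0.915317 +0.585284 = -0.195835;  D = -0.063699-0.185185i
d^3_{0,1}: k∈[1..3] ⇒ +0.034257 -0.525716 +0.896427 = +0.404968;  D = -0.298675-0.273481i
d^3_{1,1}: k∈[0..2] ⇒ +0.004372 -0.178931 +0.686488 = +0.511929;  D = +0.496854+0.123320i
d^3_{2,1}: k∈[0..1] ⇒ -0.031272 +0.319940 = +0.288669;  D = -0.279347+0.072766i
d^3_{3,1}: single k=0 term ⇒ +0.086625;  D = +0.063209-0.059232i
Y_3^{m'}(θ=0.7993,φ=3.1016) and Σ D·Y over m':
  (-0.2734+0.3487i)·(-0.1526-0.0184i)  (-0.0828+0.4915i)·(+0.3650+0.0293i)  (-0.0637-0.1852i)·(-0.3311-0.0133i)  (-0.2987-0.2735i)·(-0.1482+0.0000i)  (+0.4969+0.1233i)·(+0.3311-0.0133i)  (-0.2793+0.0728i)·(+0.3650-0.0293i)  (+0.0632-0.0592i)·(+0.1526-0.0184i)
Y_3^1(R⁻¹ n̂) = +0.141340+0.290254i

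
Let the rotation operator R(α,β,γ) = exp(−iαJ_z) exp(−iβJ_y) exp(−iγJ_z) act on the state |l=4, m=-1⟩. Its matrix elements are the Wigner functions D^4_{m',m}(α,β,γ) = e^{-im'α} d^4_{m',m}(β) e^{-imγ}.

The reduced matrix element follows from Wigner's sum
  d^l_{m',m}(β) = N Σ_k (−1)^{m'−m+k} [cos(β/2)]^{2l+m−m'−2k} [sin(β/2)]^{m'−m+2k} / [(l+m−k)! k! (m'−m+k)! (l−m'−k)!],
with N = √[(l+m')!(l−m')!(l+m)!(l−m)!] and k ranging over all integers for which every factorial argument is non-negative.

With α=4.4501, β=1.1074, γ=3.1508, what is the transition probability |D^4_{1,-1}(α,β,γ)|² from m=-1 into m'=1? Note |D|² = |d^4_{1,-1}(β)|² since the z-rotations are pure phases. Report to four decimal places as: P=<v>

P=0.0049

D^4_{1,-1}(4.4501,1.1074,3.1508) = e^{-i·1·4.4501}·d^4_{1,-1}(1.1074)·e^{-i·-1·3.1508}. Compute d first:
Half-angle: c=0.850585, s=0.525838. N=√(120·6·6·120)=720.000000
k∈{0,1,2,3} keeps every argument non-negative
  k=0: (−1)^2·720.0000/(72)·0.8506^6·0.5258^2 = +1.047151
  k=1: (−1)^3·720.0000/(24)·0.8506^4·0.5258^4 = -1.200603
  k=2: (−1)^4·720.0000/(48)·0.8506^2·0.5258^6 = +0.229424
  k=3: (−1)^5·720.0000/(720)·0.8506^0·0.5258^8 = -0.005845
d^4_{1,-1}(1.1074) = +1.047151 -1.200603 +0.229424 -0.005845 = +0.070127
|D^4_{1,-1}|² = |d^4_{1,-1}(β)|² = (+0.070127)² = 0.004918 (the z-rotation phases have unit modulus)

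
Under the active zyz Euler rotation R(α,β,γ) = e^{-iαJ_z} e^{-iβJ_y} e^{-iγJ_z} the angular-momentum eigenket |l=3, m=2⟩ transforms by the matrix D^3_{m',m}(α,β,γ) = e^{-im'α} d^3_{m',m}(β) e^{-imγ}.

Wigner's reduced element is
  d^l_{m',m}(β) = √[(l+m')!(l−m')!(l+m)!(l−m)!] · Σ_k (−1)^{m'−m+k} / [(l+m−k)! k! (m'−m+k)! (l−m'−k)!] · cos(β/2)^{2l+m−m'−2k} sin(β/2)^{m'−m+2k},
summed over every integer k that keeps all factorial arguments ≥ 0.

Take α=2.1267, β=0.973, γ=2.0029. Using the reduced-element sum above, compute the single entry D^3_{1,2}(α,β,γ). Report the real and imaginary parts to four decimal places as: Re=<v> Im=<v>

Re=0.3476 Im=0.0528

First d^3_{1,2}(β=0.973), then the phase factors e^{-i(1)α} and e^{-i(2)γ}:
c=cos(0.973/2)=0.883975, s=sin(0.973/2)=0.467535; N=√[24·2·120·1]=75.894664
Admissible k: 1..2 (factorial args all ≥0)
  k=1: (−1)^0·75.8947/(24)·0.8840^5·0.4675^1 = +0.798019
  k=2: (−1)^1·75.8947/(12)·0.8840^3·0.4675^3 = -0.446469
d^3_{1,2}(0.973) = +0.798019 -0.446469 = +0.351550
Attach z-rotation phases: D = e^{-i(1)(2.1267)}·(+0.351550)·e^{-i(2)(2.0029)} = +0.347566+0.052773i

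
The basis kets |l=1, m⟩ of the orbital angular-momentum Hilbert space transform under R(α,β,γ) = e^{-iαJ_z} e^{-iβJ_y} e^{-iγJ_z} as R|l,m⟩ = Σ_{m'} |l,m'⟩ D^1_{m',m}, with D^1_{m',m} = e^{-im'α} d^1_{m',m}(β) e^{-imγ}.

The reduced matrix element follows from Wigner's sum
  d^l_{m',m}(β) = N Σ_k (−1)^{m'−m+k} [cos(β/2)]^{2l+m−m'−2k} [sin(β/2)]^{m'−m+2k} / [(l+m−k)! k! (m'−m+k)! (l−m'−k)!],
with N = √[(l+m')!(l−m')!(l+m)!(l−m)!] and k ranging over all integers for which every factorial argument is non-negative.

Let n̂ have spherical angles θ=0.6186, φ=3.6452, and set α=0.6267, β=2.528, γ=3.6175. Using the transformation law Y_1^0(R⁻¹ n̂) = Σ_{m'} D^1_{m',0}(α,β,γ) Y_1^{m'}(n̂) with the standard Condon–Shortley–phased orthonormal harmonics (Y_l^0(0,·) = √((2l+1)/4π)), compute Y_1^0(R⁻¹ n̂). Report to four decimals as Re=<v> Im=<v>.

Need the full column D^1_{m',0} for m'=−1..1 at α=0.6267, β=2.528, γ=3.6175.
cos(β/2)=0.302006, sin(β/2)=0.953306
d^1_{-1,0}: single k=1 term ⇒ +0.407158;  D = +0.329785+0.238788i
d^1_{0,0}: k∈[0..1] ⇒ +0.091208 -0.908792 = -0.817585;  D = -0.817585+0.000000i
d^1_{1,0}: single k=0 term ⇒ -0.407158;  D = -0.329785+0.238788i
Y_1^{m'}(θ=0.6186,φ=3.6452) and Σ D·Y over m':
  (+0.3298+0.2388i)·(-0.1755+0.0967i)  (-0.8176+0.0000i)·(+0.3981+0.0000i)  (-0.3298+0.2388i)·(+0.1755+0.0967i)
Y_1^0(R⁻¹ n̂) = -0.487362+0.000000i

Re=-0.4874 Im=0.0000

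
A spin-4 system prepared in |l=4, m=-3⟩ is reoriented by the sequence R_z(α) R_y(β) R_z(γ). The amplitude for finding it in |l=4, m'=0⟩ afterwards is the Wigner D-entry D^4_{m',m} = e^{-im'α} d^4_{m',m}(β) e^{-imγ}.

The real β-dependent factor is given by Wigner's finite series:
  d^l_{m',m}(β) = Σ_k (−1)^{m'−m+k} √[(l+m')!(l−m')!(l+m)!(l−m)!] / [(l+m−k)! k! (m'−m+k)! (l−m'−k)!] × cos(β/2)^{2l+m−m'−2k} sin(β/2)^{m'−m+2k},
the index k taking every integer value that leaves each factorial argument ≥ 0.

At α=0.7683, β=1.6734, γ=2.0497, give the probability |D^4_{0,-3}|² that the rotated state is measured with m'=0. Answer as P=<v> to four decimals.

First d^4_{0,-3}(β=1.6734), then the phase factors e^{-i(0)α} and e^{-i(-3)γ}:
c=cos(1.6734/2)=0.669917, s=sin(1.6734/2)=0.742436; N=√[24·24·1·5040]=1703.830978
k∈{0,1} keeps every argument non-negative
  k=0: (−1)^3·1703.8310/(144)·0.6699^5·0.7424^3 = -0.653349
  k=1: (−1)^4·1703.8310/(144)·0.6699^3·0.7424^5 = +0.802458
d^4_{0,-3}(1.6734) = -0.653349 +0.802458 = +0.149109
|D^4_{0,-3}|² = |d^4_{0,-3}(β)|² = (+0.149109)² = 0.022234 (the z-rotation phases have unit modulus)

P=0.0222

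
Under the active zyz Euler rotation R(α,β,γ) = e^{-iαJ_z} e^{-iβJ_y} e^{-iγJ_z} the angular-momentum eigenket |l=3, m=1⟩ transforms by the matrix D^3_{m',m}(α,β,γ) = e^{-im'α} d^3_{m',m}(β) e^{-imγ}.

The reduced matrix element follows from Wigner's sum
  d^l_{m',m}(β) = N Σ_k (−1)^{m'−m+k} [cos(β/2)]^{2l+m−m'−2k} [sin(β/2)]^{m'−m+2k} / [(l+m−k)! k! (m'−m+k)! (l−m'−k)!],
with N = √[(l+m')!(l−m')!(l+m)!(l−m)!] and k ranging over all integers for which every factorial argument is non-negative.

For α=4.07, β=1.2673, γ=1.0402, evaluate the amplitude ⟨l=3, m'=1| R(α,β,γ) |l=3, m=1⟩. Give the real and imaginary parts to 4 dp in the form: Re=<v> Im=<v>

Re=-0.1666 Im=-0.3965

D^3_{1,1}(4.07,1.2673,1.0402) = e^{-i·1·4.07}·d^3_{1,1}(1.2673)·e^{-i·1·1.0402}. Compute d first:
Half-angle: c=0.805872, s=0.592090. N=√(24·2·24·2)=48.000000
k: max(0,(1)−(1))=0 … min(3+(1),3−(1))=2
  k=0: (−1)^0·48.0000/(48)·0.8059^6·0.5921^0 = +0.273902
  k=1: (−1)^1·48.0000/(6)·0.8059^4·0.5921^2 = -1.182849
  k=2: (−1)^2·48.0000/(8)·0.8059^2·0.5921^4 = +0.478888
d^3_{1,1}(1.2673) = +0.273902 -1.182849 +0.478888 = -0.430058
D = (-0.599110+0.800667i)·(-0.430058)·(+0.506048-0.862505i) = -0.166605-0.396476i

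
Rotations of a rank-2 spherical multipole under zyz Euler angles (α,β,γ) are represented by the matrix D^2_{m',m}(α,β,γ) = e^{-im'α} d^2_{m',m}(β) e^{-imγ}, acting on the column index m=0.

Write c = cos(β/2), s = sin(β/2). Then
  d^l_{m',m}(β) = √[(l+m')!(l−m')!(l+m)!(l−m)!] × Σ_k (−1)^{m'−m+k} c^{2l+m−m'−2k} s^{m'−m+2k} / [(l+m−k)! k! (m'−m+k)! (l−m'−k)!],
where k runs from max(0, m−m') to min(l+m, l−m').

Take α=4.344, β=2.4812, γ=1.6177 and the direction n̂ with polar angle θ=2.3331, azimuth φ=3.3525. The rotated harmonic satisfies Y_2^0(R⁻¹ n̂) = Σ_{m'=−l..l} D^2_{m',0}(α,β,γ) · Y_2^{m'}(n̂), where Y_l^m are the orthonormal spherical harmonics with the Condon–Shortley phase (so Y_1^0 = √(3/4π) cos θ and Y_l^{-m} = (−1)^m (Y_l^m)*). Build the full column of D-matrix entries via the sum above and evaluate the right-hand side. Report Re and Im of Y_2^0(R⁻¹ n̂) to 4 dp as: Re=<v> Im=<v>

Re=0.2725 Im=0.0000

Need the full column D^2_{m',0} for m'=−2..2 at α=4.344, β=2.4812, γ=1.6177.
cos(β/2)=0.324229, sin(β/2)=0.945979
d^2_{-2,0}: single k=2 term ⇒ +0.230431;  D = -0.170666+0.154828i
d^2_{-1,0}: k∈[1..2] ⇒ +0.078979 -0.672313 = -0.593334;  D = +0.213667+0.553526i
d^2_{0,0}: k∈[0..2] ⇒ +0.011051 -0.376293 +0.800803 = +0.435561;  D = +0.435561+0.000000i
d^2_{1,0}: k∈[0..1] ⇒ -0.078979 +0.672313 = +0.593334;  D = -0.213667+0.553526i
d^2_{2,0}: single k=0 term ⇒ +0.230431;  D = -0.170666-0.154828i
Y_2^{m'}(θ=2.3331,φ=3.3525) and Σ D·Y over m':
  (-0.1707+0.1548i)·(+0.1843-0.0827i)  (+0.2137+0.5535i)·(+0.3773-0.0808i)  (+0.4356+0.0000i)·(+0.1359+0.0000i)  (-0.2137+0.5535i)·(-0.3773-0.0808i)  (-0.1707-0.1548i)·(+0.1843+0.0827i)
Y_2^0(R⁻¹ n̂) = +0.272531+0.000000i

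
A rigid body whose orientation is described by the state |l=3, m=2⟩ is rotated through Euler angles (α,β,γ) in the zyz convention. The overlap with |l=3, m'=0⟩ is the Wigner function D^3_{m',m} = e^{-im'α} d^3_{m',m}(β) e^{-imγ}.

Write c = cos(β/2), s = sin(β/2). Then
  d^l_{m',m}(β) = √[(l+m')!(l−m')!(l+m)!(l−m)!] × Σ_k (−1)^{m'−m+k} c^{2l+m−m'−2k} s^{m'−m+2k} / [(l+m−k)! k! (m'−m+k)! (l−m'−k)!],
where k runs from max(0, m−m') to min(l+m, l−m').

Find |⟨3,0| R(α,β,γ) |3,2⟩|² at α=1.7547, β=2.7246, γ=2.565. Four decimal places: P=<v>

D^3_{0,2}(1.7547,2.7246,2.565) = e^{-i·0·1.7547}·d^3_{0,2}(2.7246)·e^{-i·2·2.565}. Compute d first:
With c≡cos(β/2)=0.206989 and s≡sin(β/2)=0.978343, N=[6·6·120·1]^{1/2}=65.726707
The bounds max(0,m−m')=2 and min(l+m,l−m')=3 give 2 terms
  k=2: (−1)^0·65.7267/(12)·0.2070^4·0.9783^2 = +0.009623
  k=3: (−1)^1·65.7267/(12)·0.2070^2·0.9783^4 = -0.214991
d^3_{0,2}(2.7246) = +0.009623 -0.214991 = -0.205368
|D^3_{0,2}|² = |d^3_{0,2}(β)|² = (-0.205368)² = 0.042176 (the z-rotation phases have unit modulus)

P=0.0422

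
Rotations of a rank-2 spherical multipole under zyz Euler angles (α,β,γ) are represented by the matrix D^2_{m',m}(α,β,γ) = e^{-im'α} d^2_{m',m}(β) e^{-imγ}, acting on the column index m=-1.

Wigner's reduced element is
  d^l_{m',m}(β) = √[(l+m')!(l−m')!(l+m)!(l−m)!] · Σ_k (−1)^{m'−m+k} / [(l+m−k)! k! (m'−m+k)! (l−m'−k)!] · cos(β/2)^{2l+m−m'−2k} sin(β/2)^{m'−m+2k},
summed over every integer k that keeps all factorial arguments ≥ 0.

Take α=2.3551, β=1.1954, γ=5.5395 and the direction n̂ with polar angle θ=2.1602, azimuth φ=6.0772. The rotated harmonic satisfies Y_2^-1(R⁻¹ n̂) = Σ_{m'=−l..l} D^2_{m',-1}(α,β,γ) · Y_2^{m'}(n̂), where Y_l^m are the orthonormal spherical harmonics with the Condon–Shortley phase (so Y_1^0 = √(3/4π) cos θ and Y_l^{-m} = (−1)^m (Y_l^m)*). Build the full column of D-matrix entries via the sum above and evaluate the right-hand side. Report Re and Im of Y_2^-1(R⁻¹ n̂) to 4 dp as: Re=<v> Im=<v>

Re=-0.3296 Im=-0.1038

Need the full column D^2_{m',-1} for m'=−2..2 at α=2.3551, β=1.1954, γ=5.5395.
cos(β/2)=0.826632, sin(β/2)=0.562743
d^2_{-2,-1}: single k=1 term ⇒ +0.635736;  D = -0.431419-0.466945i
d^2_{-1,-1}: k∈[0..1] ⇒ +0.466927 -0.649181 = -0.182254;  D = +0.007401-0.182103i
d^2_{0,-1}: k∈[0..1] ⇒ -0.778614 +0.360842 = -0.417772;  D = -0.307471+0.282834i
d^2_{1,-1}: k∈[0..1] ⇒ +0.649181 -0.100286 = +0.548895;  D = -0.548392-0.023490i
d^2_{2,-1}: single k=0 term ⇒ -0.294627;  D = -0.198988-0.217275i
Y_2^{m'}(θ=2.1602,φ=6.0772) and Σ D·Y over m':
  (-0.4314-0.4669i)·(+0.2446+0.1069i)  (+0.0074-0.1821i)·(-0.3494-0.0730i)  (-0.3075+0.2828i)·(-0.0230+0.0000i)  (-0.5484-0.0235i)·(+0.3494-0.0730i)  (-0.1990-0.2173i)·(+0.2446-0.1069i)
Y_2^-1(R⁻¹ n̂) = -0.329644-0.103786i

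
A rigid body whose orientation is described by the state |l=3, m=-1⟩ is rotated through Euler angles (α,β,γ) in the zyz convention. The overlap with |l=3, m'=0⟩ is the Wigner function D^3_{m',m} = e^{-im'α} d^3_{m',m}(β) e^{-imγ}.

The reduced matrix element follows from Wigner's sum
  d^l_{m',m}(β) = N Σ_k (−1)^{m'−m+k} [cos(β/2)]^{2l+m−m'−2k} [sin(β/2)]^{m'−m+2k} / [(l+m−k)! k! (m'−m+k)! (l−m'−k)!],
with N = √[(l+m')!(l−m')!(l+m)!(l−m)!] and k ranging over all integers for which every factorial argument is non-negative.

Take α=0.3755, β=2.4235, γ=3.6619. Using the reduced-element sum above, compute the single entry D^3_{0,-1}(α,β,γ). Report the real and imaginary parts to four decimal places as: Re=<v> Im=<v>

Re=0.4537 Im=0.2600

Split into d^3_{0,-1}(β=2.4235) × two z-phases.
With c≡cos(β/2)=0.351382 and s≡sin(β/2)=0.936232, N=[6·6·2·24]^{1/2}=41.569219
k∈{0,1,2} keeps every argument non-negative
  k=0: (−1)^1·41.5692/(12)·0.3514^5·0.9362^1 = -0.017373
  k=1: (−1)^2·41.5692/(4)·0.3514^3·0.9362^3 = +0.369998
  k=2: (−1)^3·41.5692/(12)·0.3514^1·0.9362^5 = -0.875564
d^3_{0,-1}(2.4235) = -0.017373 +0.369998 -0.875564 = -0.522938
Phases: e^{-i·(0)·0.3755}=+1.000000+0.000000i, e^{-i·(-1)·3.6619}=-0.867666-0.497147i ⇒ D=+0.453736+0.259977i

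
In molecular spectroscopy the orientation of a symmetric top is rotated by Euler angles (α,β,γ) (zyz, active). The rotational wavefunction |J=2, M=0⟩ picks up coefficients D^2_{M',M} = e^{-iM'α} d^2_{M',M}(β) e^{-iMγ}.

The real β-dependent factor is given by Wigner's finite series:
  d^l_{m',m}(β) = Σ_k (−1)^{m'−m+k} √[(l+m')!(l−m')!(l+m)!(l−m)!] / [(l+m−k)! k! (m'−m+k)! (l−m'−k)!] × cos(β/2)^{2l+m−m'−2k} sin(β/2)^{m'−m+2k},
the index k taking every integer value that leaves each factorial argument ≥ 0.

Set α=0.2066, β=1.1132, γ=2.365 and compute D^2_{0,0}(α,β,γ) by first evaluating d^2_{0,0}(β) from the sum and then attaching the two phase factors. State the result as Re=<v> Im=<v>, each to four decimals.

Re=-0.2072 Im=0.0000

D^2_{0,0}(0.2066,1.1132,2.365) = e^{-i·0·0.2066}·d^2_{0,0}(1.1132)·e^{-i·0·2.365}. Compute d first:
c=cos(1.1132/2)=0.849056, s=sin(1.1132/2)=0.528302; N=√[2·2·2·2]=4.000000
Admissible k: 0..2 (factorial args all ≥0)
  k=0: (−1)^0·4.0000/(4)·0.8491^4·0.5283^0 = +0.519692
  k=1: (−1)^1·4.0000/(1)·0.8491^2·0.5283^2 = -0.804819
  k=2: (−1)^2·4.0000/(4)·0.8491^0·0.5283^4 = +0.077899
d^2_{0,0}(1.1132) = +0.519692 -0.804819 +0.077899 = -0.207228
Attach z-rotation phases: D = e^{-i(0)(0.2066)}·(-0.207228)·e^{-i(0)(2.365)} = -0.207228+0.000000i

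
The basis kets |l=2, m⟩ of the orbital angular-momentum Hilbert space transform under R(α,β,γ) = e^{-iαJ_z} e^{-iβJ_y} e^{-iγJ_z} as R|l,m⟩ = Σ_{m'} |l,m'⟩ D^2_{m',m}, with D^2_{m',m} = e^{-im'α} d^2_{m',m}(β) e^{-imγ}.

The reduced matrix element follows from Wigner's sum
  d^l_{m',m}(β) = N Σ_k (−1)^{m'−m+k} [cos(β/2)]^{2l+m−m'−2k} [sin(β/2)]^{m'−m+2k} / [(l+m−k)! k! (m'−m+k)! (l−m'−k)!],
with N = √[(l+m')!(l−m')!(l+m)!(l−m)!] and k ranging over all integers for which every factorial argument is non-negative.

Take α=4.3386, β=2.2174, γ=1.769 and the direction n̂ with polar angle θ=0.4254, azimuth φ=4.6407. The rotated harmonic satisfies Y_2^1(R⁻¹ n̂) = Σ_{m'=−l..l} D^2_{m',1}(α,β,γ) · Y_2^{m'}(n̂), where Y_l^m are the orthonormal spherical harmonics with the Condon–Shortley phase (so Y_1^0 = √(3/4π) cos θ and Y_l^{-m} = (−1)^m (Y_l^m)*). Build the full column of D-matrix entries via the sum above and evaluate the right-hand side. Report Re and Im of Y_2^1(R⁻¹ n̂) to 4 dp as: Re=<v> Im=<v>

Need the full column D^2_{m',1} for m'=−2..2 at α=4.3386, β=2.2174, γ=1.769.
cos(β/2)=0.445826, sin(β/2)=0.895120
d^2_{-2,1}: single k=3 term ⇒ +0.639497;  D = +0.518603+0.374176i
d^2_{-1,1}: k∈[2..3] ⇒ +0.477764 -0.641985 = -0.164221;  D = +0.138081-0.088894i
d^2_{0,1}: k∈[1..2] ⇒ +0.194291 -0.783221 = -0.588930;  D = +0.115965+0.577400i
d^2_{1,1}: k∈[0..1] ⇒ +0.039506 -0.477764 = -0.438258;  D = -0.431520-0.076557i
d^2_{2,1}: single k=0 term ⇒ -0.158638;  D = +0.082833-0.135294i
Y_2^{m'}(θ=0.4254,φ=4.6407) and Σ D·Y over m':
  (+0.5186+0.3742i)·(-0.0651-0.0094i)  (+0.1381-0.0889i)·(-0.0208+0.2897i)  (+0.1160+0.5774i)·(+0.4696+0.0000i)  (-0.4315-0.0766i)·(+0.0208+0.2897i)  (+0.0828-0.1353i)·(-0.0651+0.0094i)
Y_2^1(R⁻¹ n̂) = +0.056167+0.166780i

Re=0.0562 Im=0.1668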